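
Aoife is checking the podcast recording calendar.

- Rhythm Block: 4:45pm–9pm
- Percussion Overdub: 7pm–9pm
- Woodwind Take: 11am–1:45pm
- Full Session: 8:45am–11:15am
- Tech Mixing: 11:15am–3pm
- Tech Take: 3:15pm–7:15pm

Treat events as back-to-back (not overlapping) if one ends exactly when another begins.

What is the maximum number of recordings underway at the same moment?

3

Sweep the timeline, counting +1 at each start and −1 at each end (ends before starts at a tie):
8:45am start Full Session → 1
11am start Woodwind Take → 2
11:15am end Full Session → 1
11:15am start Tech Mixing → 2
1:45pm end Woodwind Take → 1
3pm end Tech Mixing → 0
3:15pm start Tech Take → 1
4:45pm start Rhythm Block → 2
7pm start Percussion Overdub → 3
7:15pm end Tech Take → 2
9pm end Percussion Overdub → 1
9pm end Rhythm Block → 0
Peak is 3, at 7pm (Percussion Overdub, Rhythm Block, Tech Take).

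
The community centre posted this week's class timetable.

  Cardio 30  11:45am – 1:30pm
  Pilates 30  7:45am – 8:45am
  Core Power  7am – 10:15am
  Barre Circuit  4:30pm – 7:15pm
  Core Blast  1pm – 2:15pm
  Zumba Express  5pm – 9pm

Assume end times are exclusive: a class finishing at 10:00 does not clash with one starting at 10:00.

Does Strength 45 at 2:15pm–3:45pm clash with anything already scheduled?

No — it doesn't clash with anything

Core Power: ends 10:15am at or before Strength 45 starts 2:15pm → clear.
Pilates 30: ends 8:45am at or before Strength 45 starts 2:15pm → clear.
Cardio 30: ends 1:30pm at or before Strength 45 starts 2:15pm → clear.
Core Blast: ends 2:15pm at or before Strength 45 starts 2:15pm → clear.
Barre Circuit: starts 4:30pm at or after Strength 45 ends 3:45pm → clear.
Zumba Express: starts 5pm at or after Strength 45 ends 3:45pm → clear.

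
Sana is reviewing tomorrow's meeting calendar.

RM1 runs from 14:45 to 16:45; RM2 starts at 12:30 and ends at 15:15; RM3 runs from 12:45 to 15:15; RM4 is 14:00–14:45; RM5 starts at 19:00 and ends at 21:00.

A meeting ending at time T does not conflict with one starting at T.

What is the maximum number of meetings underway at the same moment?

Sweep the timeline, counting +1 at each start and −1 at each end (ends before starts at a tie):
12:30 start RM2 → 1
12:45 start RM3 → 2
14:00 start RM4 → 3
14:45 end RM4 → 2
14:45 start RM1 → 3
15:15 end RM2 → 2
15:15 end RM3 → 1
16:45 end RM1 → 0
19:00 start RM5 → 1
21:00 end RM5 → 0
Peak is 3, at 14:00 (RM2, RM3, RM4).

3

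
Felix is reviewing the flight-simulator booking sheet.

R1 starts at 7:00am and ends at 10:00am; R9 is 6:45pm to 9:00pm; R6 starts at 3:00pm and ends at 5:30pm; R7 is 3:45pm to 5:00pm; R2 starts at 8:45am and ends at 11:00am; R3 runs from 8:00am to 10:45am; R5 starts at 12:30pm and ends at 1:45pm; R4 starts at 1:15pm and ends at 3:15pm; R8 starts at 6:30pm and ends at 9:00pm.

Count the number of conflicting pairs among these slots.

7

Sorted by start: R1, R3, R2, R5, R4, R6, R7, R8, R9.
R3 starts before R1 ends → R1 and R3 overlap.
R2 starts before R1 ends → R1 and R2 overlap.
R5 starts after R1 ends — done with R1.
R2 starts before R3 ends → R3 and R2 overlap.
R5 starts after R3 ends — done with R3.
R5 starts after R2 ends — done with R2.
R4 starts before R5 ends → R5 and R4 overlap.
R6 starts after R5 ends — done with R5.
R6 starts before R4 ends → R4 and R6 overlap.
R7 starts after R4 ends — done with R4.
R7 starts before R6 ends → R6 and R7 overlap.
R8 starts after R6 ends — done with R6.
R8 starts after R7 ends — done with R7.
R9 starts before R8 ends → R8 and R9 overlap.
Overlapping pairs: R1 & R2, R1 & R3, R2 & R3, R4 & R5, R4 & R6, R6 & R7, R8 & R9 — 7 in total.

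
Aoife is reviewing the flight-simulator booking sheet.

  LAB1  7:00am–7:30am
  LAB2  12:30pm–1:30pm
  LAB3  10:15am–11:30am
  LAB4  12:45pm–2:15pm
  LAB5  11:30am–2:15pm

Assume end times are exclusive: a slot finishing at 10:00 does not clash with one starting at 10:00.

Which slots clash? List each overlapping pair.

LAB2 & LAB4, LAB2 & LAB5, LAB4 & LAB5

Sorted by start: LAB1, LAB3, LAB5, LAB2, LAB4.
LAB3 starts after LAB1 ends, so nothing later overlaps LAB1 either.
LAB5 starts exactly when LAB3 ends (back-to-back, no overlap), so nothing later overlaps LAB3 either.
LAB2 starts before LAB5 ends → LAB5 and LAB2 overlap.
LAB4 starts before LAB5 ends → LAB5 and LAB4 overlap.
LAB4 starts before LAB2 ends → LAB2 and LAB4 overlap.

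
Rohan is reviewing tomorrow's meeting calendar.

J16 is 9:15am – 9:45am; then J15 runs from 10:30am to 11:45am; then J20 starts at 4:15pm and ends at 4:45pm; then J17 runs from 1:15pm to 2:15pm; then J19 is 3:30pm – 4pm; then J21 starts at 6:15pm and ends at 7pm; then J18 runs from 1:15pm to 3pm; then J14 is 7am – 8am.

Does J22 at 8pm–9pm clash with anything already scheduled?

J14: ends 8am at or before J22 starts 8pm → clear.
J16: ends 9:45am at or before J22 starts 8pm → clear.
J15: ends 11:45am at or before J22 starts 8pm → clear.
J17: ends 2:15pm at or before J22 starts 8pm → clear.
J18: ends 3pm at or before J22 starts 8pm → clear.
J19: ends 4pm at or before J22 starts 8pm → clear.
J20: ends 4:45pm at or before J22 starts 8pm → clear.
J21: ends 7pm at or before J22 starts 8pm → clear.

No — it doesn't clash with anything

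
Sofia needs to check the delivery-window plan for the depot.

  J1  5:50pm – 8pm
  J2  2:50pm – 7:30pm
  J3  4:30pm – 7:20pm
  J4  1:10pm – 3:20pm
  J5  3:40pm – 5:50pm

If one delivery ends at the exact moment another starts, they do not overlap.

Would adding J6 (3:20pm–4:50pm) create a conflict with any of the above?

J4: ends 3:20pm at or before J6 starts 3:20pm → clear.
J2: starts 2:50pm before J6 ends 4:50pm, and ends 7:30pm after J6 starts 3:20pm → overlap.
J5: starts 3:40pm before J6 ends 4:50pm, and ends 5:50pm after J6 starts 3:20pm → overlap.
J3: starts 4:30pm before J6 ends 4:50pm, and ends 7:20pm after J6 starts 3:20pm → overlap.
J1: starts 5:50pm at or after J6 ends 4:50pm → clear.
J6 overlaps J2, J3, J5.

Yes — it overlaps J2, J3, J5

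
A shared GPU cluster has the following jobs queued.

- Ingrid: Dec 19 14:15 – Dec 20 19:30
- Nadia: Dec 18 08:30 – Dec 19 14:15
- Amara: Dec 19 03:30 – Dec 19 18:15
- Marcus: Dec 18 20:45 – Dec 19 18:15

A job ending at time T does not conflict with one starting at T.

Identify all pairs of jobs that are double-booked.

Two intervals overlap when each starts before the other ends.
Sorted by start: Nadia, Marcus, Amara, Ingrid.
Marcus starts before Nadia ends → Nadia and Marcus overlap.
Amara starts before Nadia ends → Nadia and Amara overlap.
Ingrid starts exactly when Nadia ends (back-to-back, no overlap).
Amara starts before Marcus ends → Marcus and Amara overlap.
Ingrid starts before Marcus ends → Marcus and Ingrid overlap.
Ingrid starts before Amara ends → Amara and Ingrid overlap.

Amara & Ingrid, Amara & Marcus, Amara & Nadia, Ingrid & Marcus, Marcus & Nadia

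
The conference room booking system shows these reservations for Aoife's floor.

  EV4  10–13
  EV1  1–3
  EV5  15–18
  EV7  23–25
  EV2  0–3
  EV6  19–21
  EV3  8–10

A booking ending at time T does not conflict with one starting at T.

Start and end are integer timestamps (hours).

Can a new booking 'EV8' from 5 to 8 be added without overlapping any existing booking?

Yes — the slot is free

EV2: ends 3 at or before EV8 starts 5 → clear.
EV1: ends 3 at or before EV8 starts 5 → clear.
EV3: starts 8 at or after EV8 ends 8 → clear.
EV4: starts 10 at or after EV8 ends 8 → clear.
EV5: starts 15 at or after EV8 ends 8 → clear.
EV6: starts 19 at or after EV8 ends 8 → clear.
EV7: starts 23 at or after EV8 ends 8 → clear.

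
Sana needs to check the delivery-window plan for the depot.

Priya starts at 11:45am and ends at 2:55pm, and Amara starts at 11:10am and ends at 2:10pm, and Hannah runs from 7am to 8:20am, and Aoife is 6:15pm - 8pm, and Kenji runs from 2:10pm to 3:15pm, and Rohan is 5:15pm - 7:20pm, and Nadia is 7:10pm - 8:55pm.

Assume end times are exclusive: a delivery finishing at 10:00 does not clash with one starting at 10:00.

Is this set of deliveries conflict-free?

Two intervals overlap when each starts before the other ends.
Sorted by start: Hannah, Amara, Priya, Kenji, Rohan, Aoife, Nadia.
Amara starts after Hannah ends — done with Hannah.
Priya starts before Amara ends → Amara and Priya overlap.
That's a conflict, so the schedule is not conflict-free.

No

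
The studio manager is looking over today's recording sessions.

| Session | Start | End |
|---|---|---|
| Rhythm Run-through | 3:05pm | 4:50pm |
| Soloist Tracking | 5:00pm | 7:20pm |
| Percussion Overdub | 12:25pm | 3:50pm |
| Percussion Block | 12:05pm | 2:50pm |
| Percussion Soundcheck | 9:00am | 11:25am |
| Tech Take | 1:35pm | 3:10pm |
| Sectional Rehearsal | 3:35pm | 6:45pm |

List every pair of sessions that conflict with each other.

Sorted by start: Percussion Soundcheck, Percussion Block, Percussion Overdub, Tech Take, Rhythm Run-through, Sectional Rehearsal, Soloist Tracking.
Percussion Block starts after Percussion Soundcheck ends, so nothing later overlaps Percussion Soundcheck either.
Percussion Overdub starts before Percussion Block ends → Percussion Block and Percussion Overdub overlap.
Tech Take starts before Percussion Block ends → Percussion Block and Tech Take overlap.
Rhythm Run-through starts after Percussion Block ends, so nothing later overlaps Percussion Block either.
Tech Take starts before Percussion Overdub ends → Percussion Overdub and Tech Take overlap.
Rhythm Run-through starts before Percussion Overdub ends → Percussion Overdub and Rhythm Run-through overlap.
Sectional Rehearsal starts before Percussion Overdub ends → Percussion Overdub and Sectional Rehearsal overlap.
Soloist Tracking starts after Percussion Overdub ends.
Rhythm Run-through starts before Tech Take ends → Tech Take and Rhythm Run-through overlap.
Sectional Rehearsal starts after Tech Take ends, so nothing later overlaps Tech Take either.
Sectional Rehearsal starts before Rhythm Run-through ends → Rhythm Run-through and Sectional Rehearsal overlap.
Soloist Tracking starts after Rhythm Run-through ends.
Soloist Tracking starts before Sectional Rehearsal ends → Sectional Rehearsal and Soloist Tracking overlap.

Percussion Block & Percussion Overdub, Percussion Block & Tech Take, Percussion Overdub & Rhythm Run-through, Percussion Overdub & Sectional Rehearsal, Percussion Overdub & Tech Take, Rhythm Run-through & Sectional Rehearsal, Rhythm Run-through & Tech Take, Sectional Rehearsal & Soloist Tracking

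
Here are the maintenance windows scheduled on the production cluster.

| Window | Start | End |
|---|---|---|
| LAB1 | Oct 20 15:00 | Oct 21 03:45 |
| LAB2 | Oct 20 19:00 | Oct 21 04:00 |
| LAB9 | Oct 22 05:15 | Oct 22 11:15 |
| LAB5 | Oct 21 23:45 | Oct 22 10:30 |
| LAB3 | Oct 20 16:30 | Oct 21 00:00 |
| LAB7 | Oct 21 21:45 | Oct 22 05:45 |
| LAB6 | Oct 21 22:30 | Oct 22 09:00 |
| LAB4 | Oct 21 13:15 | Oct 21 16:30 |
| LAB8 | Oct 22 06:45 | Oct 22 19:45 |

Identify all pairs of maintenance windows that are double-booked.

LAB1 & LAB2, LAB1 & LAB3, LAB2 & LAB3, LAB5 & LAB6, LAB5 & LAB7, LAB5 & LAB8, LAB5 & LAB9, LAB6 & LAB7, LAB6 & LAB8, LAB6 & LAB9, LAB7 & LAB9, LAB8 & LAB9

Two intervals overlap when each starts before the other ends.
Sorted by start: LAB1, LAB3, LAB2, LAB4, LAB7, LAB6, LAB5, LAB9, LAB8.
LAB3 starts before LAB1 ends → LAB1 and LAB3 overlap.
LAB2 starts before LAB1 ends → LAB1 and LAB2 overlap.
LAB4 starts after LAB1 ends, so LAB1 has no further overlaps.
LAB2 starts before LAB3 ends → LAB3 and LAB2 overlap.
LAB4 starts after LAB3 ends, so LAB3 has no further overlaps.
LAB4 starts after LAB2 ends, so LAB2 has no further overlaps.
LAB7 starts after LAB4 ends, so LAB4 has no further overlaps.
LAB6 starts before LAB7 ends → LAB7 and LAB6 overlap.
LAB5 starts before LAB7 ends → LAB7 and LAB5 overlap.
LAB9 starts before LAB7 ends → LAB7 and LAB9 overlap.
LAB8 starts after LAB7 ends.
LAB5 starts before LAB6 ends → LAB6 and LAB5 overlap.
LAB9 starts before LAB6 ends → LAB6 and LAB9 overlap.
LAB8 starts before LAB6 ends → LAB6 and LAB8 overlap.
LAB9 starts before LAB5 ends → LAB5 and LAB9 overlap.
LAB8 starts before LAB5 ends → LAB5 and LAB8 overlap.
LAB8 starts before LAB9 ends → LAB9 and LAB8 overlap.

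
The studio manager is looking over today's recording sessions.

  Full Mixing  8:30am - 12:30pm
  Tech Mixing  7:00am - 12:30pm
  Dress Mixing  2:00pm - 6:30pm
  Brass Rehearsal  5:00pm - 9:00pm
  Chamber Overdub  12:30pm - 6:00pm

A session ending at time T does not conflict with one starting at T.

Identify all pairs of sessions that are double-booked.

Sorted by start: Tech Mixing, Full Mixing, Chamber Overdub, Dress Mixing, Brass Rehearsal.
Full Mixing starts before Tech Mixing ends → Tech Mixing and Full Mixing overlap.
Chamber Overdub starts exactly when Tech Mixing ends (back-to-back, no overlap); Tech Mixing is clear from here.
Chamber Overdub starts exactly when Full Mixing ends (back-to-back, no overlap); Full Mixing is clear from here.
Dress Mixing starts before Chamber Overdub ends → Chamber Overdub and Dress Mixing overlap.
Brass Rehearsal starts before Chamber Overdub ends → Chamber Overdub and Brass Rehearsal overlap.
Brass Rehearsal starts before Dress Mixing ends → Dress Mixing and Brass Rehearsal overlap.

Brass Rehearsal & Chamber Overdub, Brass Rehearsal & Dress Mixing, Chamber Overdub & Dress Mixing, Full Mixing & Tech Mixing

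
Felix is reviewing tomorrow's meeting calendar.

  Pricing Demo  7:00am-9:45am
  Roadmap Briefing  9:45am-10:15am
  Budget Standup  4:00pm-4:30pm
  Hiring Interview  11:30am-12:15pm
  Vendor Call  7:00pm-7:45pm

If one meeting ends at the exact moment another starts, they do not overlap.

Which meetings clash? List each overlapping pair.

none

Sorted by start: Pricing Demo, Roadmap Briefing, Hiring Interview, Budget Standup, Vendor Call.
Roadmap Briefing starts exactly when Pricing Demo ends (back-to-back, no overlap), so nothing later overlaps Pricing Demo either.
Hiring Interview starts after Roadmap Briefing ends, so nothing later overlaps Roadmap Briefing either.
Budget Standup starts after Hiring Interview ends, so nothing later overlaps Hiring Interview either.
Vendor Call starts after Budget Standup ends.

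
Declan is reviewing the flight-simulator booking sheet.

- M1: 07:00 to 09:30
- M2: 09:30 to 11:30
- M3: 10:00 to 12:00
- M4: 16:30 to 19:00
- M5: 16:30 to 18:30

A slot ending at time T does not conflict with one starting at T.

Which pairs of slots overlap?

M2 & M3, M4 & M5

Sorted by start: M1, M2, M3, M4, M5.
M2 starts exactly when M1 ends (back-to-back, no overlap), so nothing later overlaps M1 either.
M3 starts before M2 ends → M2 and M3 overlap.
M4 starts after M2 ends, so nothing later overlaps M2 either.
M4 starts after M3 ends, so nothing later overlaps M3 either.
M5 starts before M4 ends → M4 and M5 overlap.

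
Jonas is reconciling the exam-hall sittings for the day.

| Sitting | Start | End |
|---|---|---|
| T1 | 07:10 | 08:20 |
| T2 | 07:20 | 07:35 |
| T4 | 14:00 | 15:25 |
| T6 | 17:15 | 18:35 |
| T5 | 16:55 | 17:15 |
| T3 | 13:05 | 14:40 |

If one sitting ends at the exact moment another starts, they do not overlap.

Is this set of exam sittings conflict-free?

No

Sorted by start: T1, T2, T3, T4, T5, T6.
T2 starts before T1 ends → T1 and T2 overlap.
That's a conflict, so the schedule is not conflict-free.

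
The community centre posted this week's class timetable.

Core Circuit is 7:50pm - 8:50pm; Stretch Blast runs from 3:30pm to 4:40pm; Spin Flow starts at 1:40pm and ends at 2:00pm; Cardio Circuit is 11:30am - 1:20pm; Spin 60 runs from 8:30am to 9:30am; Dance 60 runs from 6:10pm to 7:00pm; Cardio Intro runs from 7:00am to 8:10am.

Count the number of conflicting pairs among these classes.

Sorted by start: Cardio Intro, Spin 60, Cardio Circuit, Spin Flow, Stretch Blast, Dance 60, Core Circuit.
Spin 60 starts after Cardio Intro ends, so Cardio Intro has no further overlaps.
Cardio Circuit starts after Spin 60 ends, so Spin 60 has no further overlaps.
Spin Flow starts after Cardio Circuit ends, so Cardio Circuit has no further overlaps.
Stretch Blast starts after Spin Flow ends, so Spin Flow has no further overlaps.
Dance 60 starts after Stretch Blast ends, so Stretch Blast has no further overlaps.
Core Circuit starts after Dance 60 ends.
No pair overlaps.

0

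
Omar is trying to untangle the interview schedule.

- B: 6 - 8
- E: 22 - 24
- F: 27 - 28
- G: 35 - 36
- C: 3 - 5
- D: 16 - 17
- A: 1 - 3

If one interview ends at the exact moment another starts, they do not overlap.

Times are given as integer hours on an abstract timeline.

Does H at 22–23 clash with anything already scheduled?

Yes — it overlaps E

A: ends 3 at or before H starts 22 → clear.
C: ends 5 at or before H starts 22 → clear.
B: ends 8 at or before H starts 22 → clear.
D: ends 17 at or before H starts 22 → clear.
E: starts 22 before H ends 23, and ends 24 after H starts 22 → overlap.
F: starts 27 at or after H ends 23 → clear.
G: starts 35 at or after H ends 23 → clear.
H overlaps E.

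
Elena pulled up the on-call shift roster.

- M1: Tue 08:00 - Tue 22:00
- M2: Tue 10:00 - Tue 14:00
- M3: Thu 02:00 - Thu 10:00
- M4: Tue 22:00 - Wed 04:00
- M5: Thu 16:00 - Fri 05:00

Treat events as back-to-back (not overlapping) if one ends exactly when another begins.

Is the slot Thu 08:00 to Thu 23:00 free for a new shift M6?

M1: ends Tue 22:00 at or before M6 starts Thu 08:00 → clear.
M2: ends Tue 14:00 at or before M6 starts Thu 08:00 → clear.
M4: ends Wed 04:00 at or before M6 starts Thu 08:00 → clear.
M3: starts Thu 02:00 before M6 ends Thu 23:00, and ends Thu 10:00 after M6 starts Thu 08:00 → overlap.
M5: starts Thu 16:00 before M6 ends Thu 23:00, and ends Fri 05:00 after M6 starts Thu 08:00 → overlap.
M6 overlaps M3, M5.

No — it overlaps M3, M5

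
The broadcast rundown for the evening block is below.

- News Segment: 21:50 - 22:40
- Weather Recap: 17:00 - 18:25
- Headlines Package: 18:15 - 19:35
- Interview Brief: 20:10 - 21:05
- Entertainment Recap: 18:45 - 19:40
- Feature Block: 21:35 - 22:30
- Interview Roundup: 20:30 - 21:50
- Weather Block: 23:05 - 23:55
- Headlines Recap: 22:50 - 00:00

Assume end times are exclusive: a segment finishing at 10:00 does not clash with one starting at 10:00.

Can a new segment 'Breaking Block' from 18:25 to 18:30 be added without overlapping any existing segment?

Weather Recap: ends 18:25 at or before Breaking Block starts 18:25 → clear.
Headlines Package: starts 18:15 before Breaking Block ends 18:30, and ends 19:35 after Breaking Block starts 18:25 → overlap.
Entertainment Recap: starts 18:45 at or after Breaking Block ends 18:30 → clear.
Interview Brief: starts 20:10 at or after Breaking Block ends 18:30 → clear.
Interview Roundup: starts 20:30 at or after Breaking Block ends 18:30 → clear.
Feature Block: starts 21:35 at or after Breaking Block ends 18:30 → clear.
News Segment: starts 21:50 at or after Breaking Block ends 18:30 → clear.
Headlines Recap: starts 22:50 at or after Breaking Block ends 18:30 → clear.
Weather Block: starts 23:05 at or after Breaking Block ends 18:30 → clear.
Breaking Block overlaps Headlines Package.

No — it overlaps Headlines Package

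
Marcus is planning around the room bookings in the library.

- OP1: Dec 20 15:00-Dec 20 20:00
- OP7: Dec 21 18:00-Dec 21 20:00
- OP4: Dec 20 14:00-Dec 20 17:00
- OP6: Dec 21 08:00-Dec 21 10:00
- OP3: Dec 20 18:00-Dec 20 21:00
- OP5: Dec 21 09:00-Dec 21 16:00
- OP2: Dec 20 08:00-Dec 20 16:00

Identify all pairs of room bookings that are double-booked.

OP1 & OP2, OP1 & OP3, OP1 & OP4, OP2 & OP4, OP5 & OP6

Sorted by start: OP2, OP4, OP1, OP3, OP6, OP5, OP7.
OP4 starts before OP2 ends → OP2 and OP4 overlap.
OP1 starts before OP2 ends → OP2 and OP1 overlap.
OP3 starts after OP2 ends, so nothing later overlaps OP2 either.
OP1 starts before OP4 ends → OP4 and OP1 overlap.
OP3 starts after OP4 ends, so nothing later overlaps OP4 either.
OP3 starts before OP1 ends → OP1 and OP3 overlap.
OP6 starts after OP1 ends, so nothing later overlaps OP1 either.
OP6 starts after OP3 ends, so nothing later overlaps OP3 either.
OP5 starts before OP6 ends → OP6 and OP5 overlap.
OP7 starts after OP6 ends.
OP7 starts after OP5 ends.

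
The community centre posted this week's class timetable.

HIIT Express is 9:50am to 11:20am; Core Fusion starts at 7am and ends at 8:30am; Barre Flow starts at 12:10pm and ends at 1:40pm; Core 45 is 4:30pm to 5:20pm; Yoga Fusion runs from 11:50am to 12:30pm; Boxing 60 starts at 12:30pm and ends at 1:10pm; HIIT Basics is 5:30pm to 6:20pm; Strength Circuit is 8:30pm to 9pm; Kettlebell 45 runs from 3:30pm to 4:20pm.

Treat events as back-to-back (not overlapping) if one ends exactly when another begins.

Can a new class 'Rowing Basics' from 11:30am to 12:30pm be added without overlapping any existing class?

Core Fusion: ends 8:30am at or before Rowing Basics starts 11:30am → clear.
HIIT Express: ends 11:20am at or before Rowing Basics starts 11:30am → clear.
Yoga Fusion: starts 11:50am before Rowing Basics ends 12:30pm, and ends 12:30pm after Rowing Basics starts 11:30am → overlap.
Barre Flow: starts 12:10pm before Rowing Basics ends 12:30pm, and ends 1:40pm after Rowing Basics starts 11:30am → overlap.
Boxing 60: starts 12:30pm at or after Rowing Basics ends 12:30pm → clear.
Kettlebell 45: starts 3:30pm at or after Rowing Basics ends 12:30pm → clear.
Core 45: starts 4:30pm at or after Rowing Basics ends 12:30pm → clear.
HIIT Basics: starts 5:30pm at or after Rowing Basics ends 12:30pm → clear.
Strength Circuit: starts 8:30pm at or after Rowing Basics ends 12:30pm → clear.
Rowing Basics overlaps Barre Flow, Yoga Fusion.

No — it overlaps Barre Flow, Yoga Fusion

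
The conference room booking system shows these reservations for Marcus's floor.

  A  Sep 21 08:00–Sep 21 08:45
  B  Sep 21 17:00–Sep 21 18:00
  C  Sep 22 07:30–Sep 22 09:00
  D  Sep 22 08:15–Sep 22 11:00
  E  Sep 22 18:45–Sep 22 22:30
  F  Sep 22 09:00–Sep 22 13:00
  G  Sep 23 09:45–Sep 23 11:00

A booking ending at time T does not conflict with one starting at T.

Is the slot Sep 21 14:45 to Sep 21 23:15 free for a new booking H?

No — it overlaps B

A: ends Sep 21 08:45 at or before H starts Sep 21 14:45 → clear.
B: starts Sep 21 17:00 before H ends Sep 21 23:15, and ends Sep 21 18:00 after H starts Sep 21 14:45 → overlap.
C: starts Sep 22 07:30 at or after H ends Sep 21 23:15 → clear.
D: starts Sep 22 08:15 at or after H ends Sep 21 23:15 → clear.
F: starts Sep 22 09:00 at or after H ends Sep 21 23:15 → clear.
E: starts Sep 22 18:45 at or after H ends Sep 21 23:15 → clear.
G: starts Sep 23 09:45 at or after H ends Sep 21 23:15 → clear.
H overlaps B.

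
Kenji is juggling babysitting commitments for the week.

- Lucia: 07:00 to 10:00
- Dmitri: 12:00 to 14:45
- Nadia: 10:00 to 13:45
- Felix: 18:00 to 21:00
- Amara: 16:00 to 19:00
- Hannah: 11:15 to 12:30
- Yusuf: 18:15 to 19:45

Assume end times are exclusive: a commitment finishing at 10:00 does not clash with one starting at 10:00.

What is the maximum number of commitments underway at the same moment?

3

Sort all start/end points and keep a running count:
07:00 start Lucia → 1
10:00 end Lucia → 0
10:00 start Nadia → 1
11:15 start Hannah → 2
12:00 start Dmitri → 3
12:30 end Hannah → 2
13:45 end Nadia → 1
14:45 end Dmitri → 0
16:00 start Amara → 1
18:00 start Felix → 2
18:15 start Yusuf → 3
19:00 end Amara → 2
19:45 end Yusuf → 1
21:00 end Felix → 0
Peak is 3, at 12:00 (Dmitri, Hannah, Nadia).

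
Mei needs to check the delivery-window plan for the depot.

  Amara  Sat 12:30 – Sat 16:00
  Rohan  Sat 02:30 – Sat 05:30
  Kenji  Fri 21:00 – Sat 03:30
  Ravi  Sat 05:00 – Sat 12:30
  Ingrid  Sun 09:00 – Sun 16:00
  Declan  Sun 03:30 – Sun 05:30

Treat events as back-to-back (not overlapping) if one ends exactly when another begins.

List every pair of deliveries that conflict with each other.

Sorted by start: Kenji, Rohan, Ravi, Amara, Declan, Ingrid.
Rohan starts before Kenji ends → Kenji and Rohan overlap.
Ravi starts after Kenji ends — done with Kenji.
Ravi starts before Rohan ends → Rohan and Ravi overlap.
Amara starts after Rohan ends — done with Rohan.
Amara starts exactly when Ravi ends (back-to-back, no overlap) — done with Ravi.
Declan starts after Amara ends — done with Amara.
Ingrid starts after Declan ends.

Kenji & Rohan, Ravi & Rohan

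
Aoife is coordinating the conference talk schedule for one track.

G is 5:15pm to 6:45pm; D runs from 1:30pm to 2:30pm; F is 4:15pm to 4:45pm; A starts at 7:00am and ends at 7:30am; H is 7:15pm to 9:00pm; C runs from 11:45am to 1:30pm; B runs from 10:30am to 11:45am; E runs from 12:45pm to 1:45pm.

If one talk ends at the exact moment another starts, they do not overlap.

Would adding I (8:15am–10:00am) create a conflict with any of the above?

No — it doesn't clash with anything

A: ends 7:30am at or before I starts 8:15am → clear.
B: starts 10:30am at or after I ends 10:00am → clear.
C: starts 11:45am at or after I ends 10:00am → clear.
E: starts 12:45pm at or after I ends 10:00am → clear.
D: starts 1:30pm at or after I ends 10:00am → clear.
F: starts 4:15pm at or after I ends 10:00am → clear.
G: starts 5:15pm at or after I ends 10:00am → clear.
H: starts 7:15pm at or after I ends 10:00am → clear.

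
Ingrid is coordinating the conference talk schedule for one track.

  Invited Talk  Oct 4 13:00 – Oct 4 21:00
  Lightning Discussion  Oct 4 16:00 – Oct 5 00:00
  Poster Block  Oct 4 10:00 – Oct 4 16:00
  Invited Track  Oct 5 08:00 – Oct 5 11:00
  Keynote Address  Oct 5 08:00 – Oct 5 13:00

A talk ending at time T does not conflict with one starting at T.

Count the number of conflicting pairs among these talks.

3

Sorted by start: Poster Block, Invited Talk, Lightning Discussion, Invited Track, Keynote Address.
Invited Talk starts before Poster Block ends → Poster Block and Invited Talk overlap.
Lightning Discussion starts exactly when Poster Block ends (back-to-back, no overlap); Poster Block is clear from here.
Lightning Discussion starts before Invited Talk ends → Invited Talk and Lightning Discussion overlap.
Invited Track starts after Invited Talk ends; Invited Talk is clear from here.
Invited Track starts after Lightning Discussion ends; Lightning Discussion is clear from here.
Keynote Address starts before Invited Track ends → Invited Track and Keynote Address overlap.
Overlapping pairs: Invited Talk & Lightning Discussion, Invited Talk & Poster Block, Invited Track & Keynote Address — 3 in total.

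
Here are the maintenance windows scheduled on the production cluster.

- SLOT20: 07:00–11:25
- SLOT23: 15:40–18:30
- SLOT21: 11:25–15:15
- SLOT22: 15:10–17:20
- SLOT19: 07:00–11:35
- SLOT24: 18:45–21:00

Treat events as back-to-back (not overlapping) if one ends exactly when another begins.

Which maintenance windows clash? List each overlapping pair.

SLOT19 & SLOT20, SLOT19 & SLOT21, SLOT21 & SLOT22, SLOT22 & SLOT23

Two intervals overlap when each starts before the other ends.
Sorted by start: SLOT19, SLOT20, SLOT21, SLOT22, SLOT23, SLOT24.
SLOT20 starts before SLOT19 ends → SLOT19 and SLOT20 overlap.
SLOT21 starts before SLOT19 ends → SLOT19 and SLOT21 overlap.
SLOT22 starts after SLOT19 ends, so SLOT19 has no further overlaps.
SLOT21 starts exactly when SLOT20 ends (back-to-back, no overlap), so SLOT20 has no further overlaps.
SLOT22 starts before SLOT21 ends → SLOT21 and SLOT22 overlap.
SLOT23 starts after SLOT21 ends, so SLOT21 has no further overlaps.
SLOT23 starts before SLOT22 ends → SLOT22 and SLOT23 overlap.
SLOT24 starts after SLOT22 ends.
SLOT24 starts after SLOT23 ends.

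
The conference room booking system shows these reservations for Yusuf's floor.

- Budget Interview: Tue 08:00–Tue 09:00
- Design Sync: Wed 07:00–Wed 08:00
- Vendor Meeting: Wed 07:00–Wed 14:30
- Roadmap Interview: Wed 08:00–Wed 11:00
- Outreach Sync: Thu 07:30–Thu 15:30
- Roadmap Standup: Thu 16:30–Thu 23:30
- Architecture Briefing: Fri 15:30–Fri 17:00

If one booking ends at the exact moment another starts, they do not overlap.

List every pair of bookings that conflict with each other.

Design Sync & Vendor Meeting, Roadmap Interview & Vendor Meeting

Sorted by start: Budget Interview, Design Sync, Vendor Meeting, Roadmap Interview, Outreach Sync, Roadmap Standup, Architecture Briefing.
Design Sync starts after Budget Interview ends, so nothing later overlaps Budget Interview either.
Vendor Meeting starts before Design Sync ends → Design Sync and Vendor Meeting overlap.
Roadmap Interview starts exactly when Design Sync ends (back-to-back, no overlap), so nothing later overlaps Design Sync either.
Roadmap Interview starts before Vendor Meeting ends → Vendor Meeting and Roadmap Interview overlap.
Outreach Sync starts after Vendor Meeting ends, so nothing later overlaps Vendor Meeting either.
Outreach Sync starts after Roadmap Interview ends, so nothing later overlaps Roadmap Interview either.
Roadmap Standup starts after Outreach Sync ends, so nothing later overlaps Outreach Sync either.
Architecture Briefing starts after Roadmap Standup ends.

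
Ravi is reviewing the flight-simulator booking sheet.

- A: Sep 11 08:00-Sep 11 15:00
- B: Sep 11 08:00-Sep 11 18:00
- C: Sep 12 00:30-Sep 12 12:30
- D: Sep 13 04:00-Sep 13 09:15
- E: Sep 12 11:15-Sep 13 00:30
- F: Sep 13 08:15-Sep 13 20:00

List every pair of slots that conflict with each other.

A & B, C & E, D & F

Sorted by start: A, B, C, E, D, F.
B starts before A ends → A and B overlap.
C starts after A ends; A is clear from here.
C starts after B ends; B is clear from here.
E starts before C ends → C and E overlap.
D starts after C ends; C is clear from here.
D starts after E ends; E is clear from here.
F starts before D ends → D and F overlap.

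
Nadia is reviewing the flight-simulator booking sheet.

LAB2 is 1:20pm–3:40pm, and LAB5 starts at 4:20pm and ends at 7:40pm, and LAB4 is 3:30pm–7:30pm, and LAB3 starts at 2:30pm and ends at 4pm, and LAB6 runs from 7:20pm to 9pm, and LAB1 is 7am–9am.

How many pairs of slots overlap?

6

Check each pair: they overlap iff neither finishes before the other starts.
Sorted by start: LAB1, LAB2, LAB3, LAB4, LAB5, LAB6.
LAB2 starts after LAB1 ends; LAB1 is clear from here.
LAB3 starts before LAB2 ends → LAB2 and LAB3 overlap.
LAB4 starts before LAB2 ends → LAB2 and LAB4 overlap.
LAB5 starts after LAB2 ends; LAB2 is clear from here.
LAB4 starts before LAB3 ends → LAB3 and LAB4 overlap.
LAB5 starts after LAB3 ends; LAB3 is clear from here.
LAB5 starts before LAB4 ends → LAB4 and LAB5 overlap.
LAB6 starts before LAB4 ends → LAB4 and LAB6 overlap.
LAB6 starts before LAB5 ends → LAB5 and LAB6 overlap.
Overlapping pairs: LAB2 & LAB3, LAB2 & LAB4, LAB3 & LAB4, LAB4 & LAB5, LAB4 & LAB6, LAB5 & LAB6 — 6 in total.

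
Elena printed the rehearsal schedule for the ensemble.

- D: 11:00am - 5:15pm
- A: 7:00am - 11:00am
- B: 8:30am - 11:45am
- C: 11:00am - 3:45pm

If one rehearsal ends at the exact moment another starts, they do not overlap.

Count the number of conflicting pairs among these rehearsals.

4

Sorted by start: A, B, C, D.
B starts before A ends → A and B overlap.
C starts exactly when A ends (back-to-back, no overlap) — done with A.
C starts before B ends → B and C overlap.
D starts before B ends → B and D overlap.
D starts before C ends → C and D overlap.
Overlapping pairs: A & B, B & C, B & D, C & D — 4 in total.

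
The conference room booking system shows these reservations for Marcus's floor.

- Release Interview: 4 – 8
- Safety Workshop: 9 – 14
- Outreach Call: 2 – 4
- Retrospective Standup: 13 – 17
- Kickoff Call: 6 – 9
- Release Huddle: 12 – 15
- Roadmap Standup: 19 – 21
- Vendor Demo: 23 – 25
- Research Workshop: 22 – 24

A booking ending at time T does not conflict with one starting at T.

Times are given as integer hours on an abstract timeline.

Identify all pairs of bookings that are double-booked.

Sorted by start: Outreach Call, Release Interview, Kickoff Call, Safety Workshop, Release Huddle, Retrospective Standup, Roadmap Standup, Research Workshop, Vendor Demo.
Release Interview starts exactly when Outreach Call ends (back-to-back, no overlap), so Outreach Call has no further overlaps.
Kickoff Call starts before Release Interview ends → Release Interview and Kickoff Call overlap.
Safety Workshop starts after Release Interview ends, so Release Interview has no further overlaps.
Safety Workshop starts exactly when Kickoff Call ends (back-to-back, no overlap), so Kickoff Call has no further overlaps.
Release Huddle starts before Safety Workshop ends → Safety Workshop and Release Huddle overlap.
Retrospective Standup starts before Safety Workshop ends → Safety Workshop and Retrospective Standup overlap.
Roadmap Standup starts after Safety Workshop ends, so Safety Workshop has no further overlaps.
Retrospective Standup starts before Release Huddle ends → Release Huddle and Retrospective Standup overlap.
Roadmap Standup starts after Release Huddle ends, so Release Huddle has no further overlaps.
Roadmap Standup starts after Retrospective Standup ends, so Retrospective Standup has no further overlaps.
Research Workshop starts after Roadmap Standup ends, so Roadmap Standup has no further overlaps.
Vendor Demo starts before Research Workshop ends → Research Workshop and Vendor Demo overlap.

Kickoff Call & Release Interview, Release Huddle & Retrospective Standup, Release Huddle & Safety Workshop, Research Workshop & Vendor Demo, Retrospective Standup & Safety Workshop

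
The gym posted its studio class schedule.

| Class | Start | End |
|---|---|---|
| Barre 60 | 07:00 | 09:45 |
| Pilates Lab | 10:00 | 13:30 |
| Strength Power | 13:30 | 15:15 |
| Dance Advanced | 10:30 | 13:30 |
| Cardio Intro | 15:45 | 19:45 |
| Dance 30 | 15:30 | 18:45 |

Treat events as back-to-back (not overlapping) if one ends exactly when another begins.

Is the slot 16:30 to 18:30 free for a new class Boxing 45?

No — it overlaps Cardio Intro, Dance 30

Barre 60: ends 09:45 at or before Boxing 45 starts 16:30 → clear.
Pilates Lab: ends 13:30 at or before Boxing 45 starts 16:30 → clear.
Dance Advanced: ends 13:30 at or before Boxing 45 starts 16:30 → clear.
Strength Power: ends 15:15 at or before Boxing 45 starts 16:30 → clear.
Dance 30: starts 15:30 before Boxing 45 ends 18:30, and ends 18:45 after Boxing 45 starts 16:30 → overlap.
Cardio Intro: starts 15:45 before Boxing 45 ends 18:30, and ends 19:45 after Boxing 45 starts 16:30 → overlap.
Boxing 45 overlaps Cardio Intro, Dance 30.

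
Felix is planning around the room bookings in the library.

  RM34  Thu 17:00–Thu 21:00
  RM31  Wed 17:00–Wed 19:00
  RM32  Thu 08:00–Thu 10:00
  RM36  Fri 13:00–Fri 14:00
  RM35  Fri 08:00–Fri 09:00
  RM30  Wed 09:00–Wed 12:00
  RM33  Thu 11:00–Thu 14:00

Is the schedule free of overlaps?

Sorted by start: RM30, RM31, RM32, RM33, RM34, RM35, RM36.
RM31 starts after RM30 ends; RM30 is clear from here.
RM32 starts after RM31 ends; RM31 is clear from here.
RM33 starts after RM32 ends; RM32 is clear from here.
RM34 starts after RM33 ends; RM33 is clear from here.
RM35 starts after RM34 ends; RM34 is clear from here.
RM36 starts after RM35 ends.
Every pair is clear; the schedule has no overlaps.

Yes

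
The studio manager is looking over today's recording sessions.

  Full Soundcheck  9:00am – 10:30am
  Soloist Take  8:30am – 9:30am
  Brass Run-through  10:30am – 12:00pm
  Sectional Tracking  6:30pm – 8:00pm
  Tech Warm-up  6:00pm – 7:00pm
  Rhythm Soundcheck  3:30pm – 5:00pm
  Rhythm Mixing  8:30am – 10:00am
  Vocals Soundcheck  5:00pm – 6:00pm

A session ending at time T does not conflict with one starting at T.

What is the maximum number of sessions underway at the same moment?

3

Sweep the timeline, counting +1 at each start and −1 at each end (ends before starts at a tie):
8:30am start Rhythm Mixing → 1
8:30am start Soloist Take → 2
9:00am start Full Soundcheck → 3
9:30am end Soloist Take → 2
10:00am end Rhythm Mixing → 1
10:30am end Full Soundcheck → 0
10:30am start Brass Run-through → 1
12:00pm end Brass Run-through → 0
3:30pm start Rhythm Soundcheck → 1
5:00pm end Rhythm Soundcheck → 0
5:00pm start Vocals Soundcheck → 1
6:00pm end Vocals Soundcheck → 0
6:00pm start Tech Warm-up → 1
6:30pm start Sectional Tracking → 2
7:00pm end Tech Warm-up → 1
8:00pm end Sectional Tracking → 0
Peak is 3, at 9:00am (Full Soundcheck, Rhythm Mixing, Soloist Take).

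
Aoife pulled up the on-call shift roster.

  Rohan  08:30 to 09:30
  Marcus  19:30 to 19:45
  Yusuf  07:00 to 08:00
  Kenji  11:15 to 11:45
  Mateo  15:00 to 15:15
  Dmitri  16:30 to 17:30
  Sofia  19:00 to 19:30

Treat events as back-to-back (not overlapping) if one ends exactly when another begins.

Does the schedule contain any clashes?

No

Two intervals overlap when each starts before the other ends.
Sorted by start: Yusuf, Rohan, Kenji, Mateo, Dmitri, Sofia, Marcus.
Rohan starts after Yusuf ends; Yusuf is clear from here.
Kenji starts after Rohan ends; Rohan is clear from here.
Mateo starts after Kenji ends; Kenji is clear from here.
Dmitri starts after Mateo ends; Mateo is clear from here.
Sofia starts after Dmitri ends; Dmitri is clear from here.
Marcus starts exactly when Sofia ends (back-to-back, no overlap).
Every pair is clear; the schedule has no overlaps.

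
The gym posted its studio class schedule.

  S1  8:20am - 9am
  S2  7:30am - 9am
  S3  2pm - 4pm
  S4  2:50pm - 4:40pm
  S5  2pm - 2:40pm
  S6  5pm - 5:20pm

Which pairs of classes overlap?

S1 & S2, S3 & S4, S3 & S5

Sorted by start: S2, S1, S3, S5, S4, S6.
S1 starts before S2 ends → S2 and S1 overlap.
S3 starts after S2 ends; S2 is clear from here.
S3 starts after S1 ends; S1 is clear from here.
S5 starts before S3 ends → S3 and S5 overlap.
S4 starts before S3 ends → S3 and S4 overlap.
S6 starts after S3 ends.
S4 starts after S5 ends; S5 is clear from here.
S6 starts after S4 ends.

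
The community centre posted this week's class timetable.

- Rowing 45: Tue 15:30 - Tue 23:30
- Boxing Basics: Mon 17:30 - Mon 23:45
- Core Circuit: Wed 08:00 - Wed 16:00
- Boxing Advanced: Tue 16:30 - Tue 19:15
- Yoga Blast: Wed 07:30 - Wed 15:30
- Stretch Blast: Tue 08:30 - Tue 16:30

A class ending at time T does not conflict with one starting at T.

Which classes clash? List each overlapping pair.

Check each pair: they overlap iff neither finishes before the other starts.
Sorted by start: Boxing Basics, Stretch Blast, Rowing 45, Boxing Advanced, Yoga Blast, Core Circuit.
Stretch Blast starts after Boxing Basics ends; Boxing Basics is clear from here.
Rowing 45 starts before Stretch Blast ends → Stretch Blast and Rowing 45 overlap.
Boxing Advanced starts exactly when Stretch Blast ends (back-to-back, no overlap); Stretch Blast is clear from here.
Boxing Advanced starts before Rowing 45 ends → Rowing 45 and Boxing Advanced overlap.
Yoga Blast starts after Rowing 45 ends; Rowing 45 is clear from here.
Yoga Blast starts after Boxing Advanced ends; Boxing Advanced is clear from here.
Core Circuit starts before Yoga Blast ends → Yoga Blast and Core Circuit overlap.

Boxing Advanced & Rowing 45, Core Circuit & Yoga Blast, Rowing 45 & Stretch Blast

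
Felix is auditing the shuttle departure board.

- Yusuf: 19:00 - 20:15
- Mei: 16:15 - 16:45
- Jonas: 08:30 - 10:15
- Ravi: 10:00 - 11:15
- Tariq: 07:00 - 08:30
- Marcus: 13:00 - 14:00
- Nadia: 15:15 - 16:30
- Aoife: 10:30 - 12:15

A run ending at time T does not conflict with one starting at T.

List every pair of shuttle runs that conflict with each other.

Sorted by start: Tariq, Jonas, Ravi, Aoife, Marcus, Nadia, Mei, Yusuf.
Jonas starts exactly when Tariq ends (back-to-back, no overlap), so Tariq has no further overlaps.
Ravi starts before Jonas ends → Jonas and Ravi overlap.
Aoife starts after Jonas ends, so Jonas has no further overlaps.
Aoife starts before Ravi ends → Ravi and Aoife overlap.
Marcus starts after Ravi ends, so Ravi has no further overlaps.
Marcus starts after Aoife ends, so Aoife has no further overlaps.
Nadia starts after Marcus ends, so Marcus has no further overlaps.
Mei starts before Nadia ends → Nadia and Mei overlap.
Yusuf starts after Nadia ends.
Yusuf starts after Mei ends.

Aoife & Ravi, Jonas & Ravi, Mei & Nadia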